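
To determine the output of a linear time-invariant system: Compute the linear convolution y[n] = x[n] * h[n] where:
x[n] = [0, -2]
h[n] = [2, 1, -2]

y[n] = sum_k x[k]*h[n-k]. Output length = len(x) + len(h) - 1 = 2 + 3 - 1 = 4.
y[0] = 0*2 = 0
y[1] = -2*2 + 0*1 = -4
y[2] = -2*1 + 0*-2 = -2
y[3] = -2*-2 = 4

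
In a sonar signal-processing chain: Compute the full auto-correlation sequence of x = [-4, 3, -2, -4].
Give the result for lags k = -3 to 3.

r_xx[k] = sum_m x[m]*x[m+k], indexed from 0, for k = -3 to 3:
  r_xx[-3] = x[3]*x[0] = 16
  r_xx[-2] = x[2]*x[0] + x[3]*x[1] = -4
  r_xx[-1] = x[1]*x[0] + x[2]*x[1] + x[3]*x[2] = -10
  r_xx[0] = x[0]*x[0] + x[1]*x[1] + x[2]*x[2] + x[3]*x[3] = 45
  r_xx[1] = x[0]*x[1] + x[1]*x[2] + x[2]*x[3] = -10
  r_xx[2] = x[0]*x[2] + x[1]*x[3] = -4
  r_xx[3] = x[0]*x[3] = 16
r_xx = [16, -4, -10, 45, -10, -4, 16]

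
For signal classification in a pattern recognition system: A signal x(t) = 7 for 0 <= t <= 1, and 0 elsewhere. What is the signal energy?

Energy = integral of |x(t)|^2 dt over the signal duration
= 7^2 * 1 = 49 * 1 = 49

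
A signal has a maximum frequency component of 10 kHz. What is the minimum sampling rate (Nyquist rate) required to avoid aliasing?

By the Nyquist-Shannon sampling theorem,
the minimum sampling rate (Nyquist rate) must be at least 2 * f_max.
Nyquist rate = 2 * 10 kHz = 20 kHz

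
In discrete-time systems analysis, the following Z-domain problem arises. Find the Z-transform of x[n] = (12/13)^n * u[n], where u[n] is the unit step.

The Z-transform of a^n * u[n] is z/(z-a) for |z| > |a|.
Here a = 12/13, so X(z) = z/(z - (12/13)) = 13z/(13z - 12)
ROC: |z| > 12/13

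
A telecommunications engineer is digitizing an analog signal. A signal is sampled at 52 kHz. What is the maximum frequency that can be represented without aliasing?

The maximum frequency that can be represented without aliasing
is the Nyquist frequency: f_max = f_s / 2 = 52 kHz / 2 = 26 kHz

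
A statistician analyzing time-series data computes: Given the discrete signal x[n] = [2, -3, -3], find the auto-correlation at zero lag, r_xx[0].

The auto-correlation at zero lag r_xx[0] equals the signal energy.
r_xx[0] = sum of x[n]^2 = 2^2 + (-3)^2 + (-3)^2
= 4 + 9 + 9 = 22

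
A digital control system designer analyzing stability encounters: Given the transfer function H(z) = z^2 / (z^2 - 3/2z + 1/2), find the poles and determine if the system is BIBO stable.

Poles are roots of the denominator: z^2 - 3/2z + 1/2 = 0.
Quadratic formula: z = [-(-3/2) +/- sqrt((-3/2)^2 - 4*(1/2))] / 2
Discriminant = 9/4 - 2 = 1/4; sqrt = 1/2.
z = (3/2 +/- 1/2) / 2 => z = 1 or z = 1/2.
|p1| = 1, |p2| = 1/2.
For BIBO stability, all poles must lie inside the unit circle (|p| < 1).
System is UNSTABLE since at least one |p| >= 1.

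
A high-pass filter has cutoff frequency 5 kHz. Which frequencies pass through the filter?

A high-pass filter passes all frequencies above the cutoff frequency 5 kHz and attenuates lower frequencies.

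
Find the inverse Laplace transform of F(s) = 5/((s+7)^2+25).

Standard pair: w/((s+a)^2+w^2) <-> e^(-at)*sin(wt)*u(t)
With a=7, w=5: f(t) = e^(-7t)*sin(5t)*u(t)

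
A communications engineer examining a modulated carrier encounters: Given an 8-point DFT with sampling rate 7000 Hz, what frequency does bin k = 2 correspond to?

The frequency of DFT bin k is: f_k = k * f_s / N
f_2 = 2 * 7000 / 8 = 1750 Hz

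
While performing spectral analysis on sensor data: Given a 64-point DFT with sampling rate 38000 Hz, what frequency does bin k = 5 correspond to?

The frequency of DFT bin k is: f_k = k * f_s / N
f_5 = 5 * 38000 / 64 = 11875/4 Hz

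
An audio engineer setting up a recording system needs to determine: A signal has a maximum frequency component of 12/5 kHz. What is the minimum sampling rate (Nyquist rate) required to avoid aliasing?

By the Nyquist-Shannon sampling theorem,
the minimum sampling rate (Nyquist rate) must be at least 2 * f_max.
Nyquist rate = 2 * 12/5 kHz = 24/5 kHz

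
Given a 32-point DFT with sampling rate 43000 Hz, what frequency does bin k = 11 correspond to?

The frequency of DFT bin k is: f_k = k * f_s / N
f_11 = 11 * 43000 / 32 = 59125/4 Hz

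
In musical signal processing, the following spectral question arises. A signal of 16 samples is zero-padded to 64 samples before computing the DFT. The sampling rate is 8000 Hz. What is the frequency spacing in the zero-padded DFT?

Original DFT: N = 16, resolution = f_s/N = 8000/16 = 500 Hz
Zero-padded DFT: N = 64, resolution = f_s/N = 8000/64 = 125 Hz
Zero-padding interpolates the spectrum (finer frequency grid)
but does NOT improve the true spectral resolution (ability to resolve close frequencies).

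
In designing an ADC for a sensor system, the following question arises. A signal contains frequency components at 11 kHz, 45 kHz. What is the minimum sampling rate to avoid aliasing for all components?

The highest frequency component is f_max = 45 kHz.
Nyquist rate = 2 * f_max = 2 * 45 kHz = 90 kHz.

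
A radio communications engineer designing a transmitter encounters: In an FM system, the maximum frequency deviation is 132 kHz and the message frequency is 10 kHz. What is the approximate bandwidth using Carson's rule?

Carson's rule: BW = 2*(delta_f + f_m)
= 2*(132 + 10) kHz = 284 kHz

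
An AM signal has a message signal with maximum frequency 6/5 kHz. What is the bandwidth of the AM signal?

In AM (double-sideband), the bandwidth is twice the message frequency.
BW = 2 * f_m = 2 * 6/5 kHz = 12/5 kHz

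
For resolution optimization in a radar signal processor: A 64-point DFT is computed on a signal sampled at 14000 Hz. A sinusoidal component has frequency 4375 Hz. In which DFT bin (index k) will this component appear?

DFT frequency resolution = f_s/N = 14000/64 = 875/4 Hz
Bin index k = f_signal / resolution = 4375 / 875/4 = 20
The signal frequency 4375 Hz falls in DFT bin k = 20.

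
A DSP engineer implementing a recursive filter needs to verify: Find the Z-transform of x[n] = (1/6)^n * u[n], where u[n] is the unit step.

The Z-transform of a^n * u[n] is z/(z-a) for |z| > |a|.
Here a = 1/6, so X(z) = z/(z - (1/6)) = 6z/(6z - 1)
ROC: |z| > 1/6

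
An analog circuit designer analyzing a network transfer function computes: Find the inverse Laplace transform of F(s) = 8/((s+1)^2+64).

Standard pair: w/((s+a)^2+w^2) <-> e^(-at)*sin(wt)*u(t)
With a=1, w=8: f(t) = e^(-t)*sin(8t)*u(t)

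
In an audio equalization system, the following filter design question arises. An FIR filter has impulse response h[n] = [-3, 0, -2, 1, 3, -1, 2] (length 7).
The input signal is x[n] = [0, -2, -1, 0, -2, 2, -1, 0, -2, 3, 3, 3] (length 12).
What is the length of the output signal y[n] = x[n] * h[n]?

For linear convolution, the output length is:
len(y) = len(x) + len(h) - 1 = 12 + 7 - 1 = 18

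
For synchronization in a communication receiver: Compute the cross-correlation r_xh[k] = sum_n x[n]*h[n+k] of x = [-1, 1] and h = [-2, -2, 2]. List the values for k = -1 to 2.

Both sequences indexed from 0 and zero outside their support.
Lags with overlap: k = -1 to 2.
  r_xh[-1] = x[1]*h[0] = -2
  r_xh[0] = x[0]*h[0] + x[1]*h[1] = 0
  r_xh[1] = x[0]*h[1] + x[1]*h[2] = 4
  r_xh[2] = x[0]*h[2] = -2
r_xh = [-2, 0, 4, -2] (for k = -1, ..., 2)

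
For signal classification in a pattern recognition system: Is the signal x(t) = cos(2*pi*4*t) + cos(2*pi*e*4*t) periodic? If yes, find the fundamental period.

f1 = 4 Hz, f2 = 4*e Hz
Ratio f2/f1 = e, which is irrational.
Since the frequency ratio is irrational, no common period exists.
The signal is not periodic.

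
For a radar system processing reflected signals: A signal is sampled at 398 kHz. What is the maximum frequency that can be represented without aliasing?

The maximum frequency that can be represented without aliasing
is the Nyquist frequency: f_max = f_s / 2 = 398 kHz / 2 = 199 kHz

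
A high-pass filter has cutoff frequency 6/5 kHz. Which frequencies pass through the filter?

A high-pass filter passes all frequencies above the cutoff frequency 6/5 kHz and attenuates lower frequencies.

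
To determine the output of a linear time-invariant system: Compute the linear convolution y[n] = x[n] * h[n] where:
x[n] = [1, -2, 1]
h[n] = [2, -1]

y[n] = sum_k x[k]*h[n-k]. Output length = len(x) + len(h) - 1 = 3 + 2 - 1 = 4.
y[0] = 1*2 = 2
y[1] = -2*2 + 1*-1 = -5
y[2] = 1*2 + -2*-1 = 4
y[3] = 1*-1 = -1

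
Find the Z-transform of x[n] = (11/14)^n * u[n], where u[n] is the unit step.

The Z-transform of a^n * u[n] is z/(z-a) for |z| > |a|.
Here a = 11/14, so X(z) = z/(z - (11/14)) = 14z/(14z - 11)
ROC: |z| > 11/14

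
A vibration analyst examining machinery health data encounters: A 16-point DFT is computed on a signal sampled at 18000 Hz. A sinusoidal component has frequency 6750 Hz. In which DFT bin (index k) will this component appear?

DFT frequency resolution = f_s/N = 18000/16 = 1125 Hz
Bin index k = f_signal / resolution = 6750 / 1125 = 6
The signal frequency 6750 Hz falls in DFT bin k = 6.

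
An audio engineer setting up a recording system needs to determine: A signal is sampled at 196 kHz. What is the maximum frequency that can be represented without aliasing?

The maximum frequency that can be represented without aliasing
is the Nyquist frequency: f_max = f_s / 2 = 196 kHz / 2 = 98 kHz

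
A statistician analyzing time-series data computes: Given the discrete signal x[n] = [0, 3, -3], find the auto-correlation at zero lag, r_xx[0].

The auto-correlation at zero lag r_xx[0] equals the signal energy.
r_xx[0] = sum of x[n]^2 = 0^2 + 3^2 + (-3)^2
= 0 + 9 + 9 = 18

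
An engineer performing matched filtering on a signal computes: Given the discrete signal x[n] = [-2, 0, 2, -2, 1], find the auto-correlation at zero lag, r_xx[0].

The auto-correlation at zero lag r_xx[0] equals the signal energy.
r_xx[0] = sum of x[n]^2 = (-2)^2 + 0^2 + 2^2 + (-2)^2 + 1^2
= 4 + 0 + 4 + 4 + 1 = 13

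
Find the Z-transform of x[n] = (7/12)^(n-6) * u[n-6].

Time-shifting property: if X(z) = Z{x[n]}, then Z{x[n-d]} = z^(-d) * X(z)
X(z) = z/(z - 7/12) for x[n] = (7/12)^n * u[n]
Z{x[n-6]} = z^(-6) * z/(z - 7/12) = z^(-5)/(z - 7/12)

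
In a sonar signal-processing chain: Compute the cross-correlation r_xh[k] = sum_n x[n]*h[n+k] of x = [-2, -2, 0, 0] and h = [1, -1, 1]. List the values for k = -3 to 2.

Both sequences indexed from 0 and zero outside their support.
Lags with overlap: k = -3 to 2.
  r_xh[-3] = x[3]*h[0] = 0
  r_xh[-2] = x[2]*h[0] + x[3]*h[1] = 0
  r_xh[-1] = x[1]*h[0] + x[2]*h[1] + x[3]*h[2] = -2
  r_xh[0] = x[0]*h[0] + x[1]*h[1] + x[2]*h[2] = 0
  r_xh[1] = x[0]*h[1] + x[1]*h[2] = 0
  r_xh[2] = x[0]*h[2] = -2
r_xh = [0, 0, -2, 0, 0, -2] (for k = -3, ..., 2)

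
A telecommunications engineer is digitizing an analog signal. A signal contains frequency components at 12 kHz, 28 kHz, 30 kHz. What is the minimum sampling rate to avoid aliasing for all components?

The highest frequency component is f_max = 30 kHz.
Nyquist rate = 2 * f_max = 2 * 30 kHz = 60 kHz.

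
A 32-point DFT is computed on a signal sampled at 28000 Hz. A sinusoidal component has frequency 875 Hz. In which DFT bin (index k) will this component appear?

DFT frequency resolution = f_s/N = 28000/32 = 875 Hz
Bin index k = f_signal / resolution = 875 / 875 = 1
The signal frequency 875 Hz falls in DFT bin k = 1.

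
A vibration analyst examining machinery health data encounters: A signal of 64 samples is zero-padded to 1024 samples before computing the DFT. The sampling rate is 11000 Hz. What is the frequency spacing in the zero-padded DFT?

Original DFT: N = 64, resolution = f_s/N = 11000/64 = 1375/8 Hz
Zero-padded DFT: N = 1024, resolution = f_s/N = 11000/1024 = 1375/128 Hz
Zero-padding interpolates the spectrum (finer frequency grid)
but does NOT improve the true spectral resolution (ability to resolve close frequencies).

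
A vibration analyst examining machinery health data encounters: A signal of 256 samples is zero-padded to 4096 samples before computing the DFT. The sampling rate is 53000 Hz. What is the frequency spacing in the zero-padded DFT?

Original DFT: N = 256, resolution = f_s/N = 53000/256 = 6625/32 Hz
Zero-padded DFT: N = 4096, resolution = f_s/N = 53000/4096 = 6625/512 Hz
Zero-padding interpolates the spectrum (finer frequency grid)
but does NOT improve the true spectral resolution (ability to resolve close frequencies).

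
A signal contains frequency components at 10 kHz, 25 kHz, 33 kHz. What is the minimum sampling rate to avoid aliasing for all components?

The highest frequency component is f_max = 33 kHz.
Nyquist rate = 2 * f_max = 2 * 33 kHz = 66 kHz.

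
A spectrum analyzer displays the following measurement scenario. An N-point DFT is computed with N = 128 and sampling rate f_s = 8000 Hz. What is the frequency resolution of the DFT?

DFT frequency resolution = f_s / N
= 8000 / 128 = 125/2 Hz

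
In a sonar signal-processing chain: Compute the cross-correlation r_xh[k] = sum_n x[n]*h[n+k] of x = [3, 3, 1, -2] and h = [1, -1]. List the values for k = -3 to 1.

Both sequences indexed from 0 and zero outside their support.
Lags with overlap: k = -3 to 1.
  r_xh[-3] = x[3]*h[0] = -2
  r_xh[-2] = x[2]*h[0] + x[3]*h[1] = 3
  r_xh[-1] = x[1]*h[0] + x[2]*h[1] = 2
  r_xh[0] = x[0]*h[0] + x[1]*h[1] = 0
  r_xh[1] = x[0]*h[1] = -3
r_xh = [-2, 3, 2, 0, -3] (for k = -3, ..., 1)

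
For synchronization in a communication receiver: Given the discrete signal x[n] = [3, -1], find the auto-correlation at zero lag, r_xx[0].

The auto-correlation at zero lag r_xx[0] equals the signal energy.
r_xx[0] = sum of x[n]^2 = 3^2 + (-1)^2
= 9 + 1 = 10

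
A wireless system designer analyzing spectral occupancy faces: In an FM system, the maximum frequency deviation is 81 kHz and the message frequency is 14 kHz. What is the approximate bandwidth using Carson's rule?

Carson's rule: BW = 2*(delta_f + f_m)
= 2*(81 + 14) kHz = 190 kHz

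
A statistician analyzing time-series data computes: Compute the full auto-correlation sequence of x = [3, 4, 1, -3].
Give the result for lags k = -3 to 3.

r_xx[k] = sum_m x[m]*x[m+k], indexed from 0, for k = -3 to 3:
  r_xx[-3] = x[3]*x[0] = -9
  r_xx[-2] = x[2]*x[0] + x[3]*x[1] = -9
  r_xx[-1] = x[1]*x[0] + x[2]*x[1] + x[3]*x[2] = 13
  r_xx[0] = x[0]*x[0] + x[1]*x[1] + x[2]*x[2] + x[3]*x[3] = 35
  r_xx[1] = x[0]*x[1] + x[1]*x[2] + x[2]*x[3] = 13
  r_xx[2] = x[0]*x[2] + x[1]*x[3] = -9
  r_xx[3] = x[0]*x[3] = -9
r_xx = [-9, -9, 13, 35, 13, -9, -9]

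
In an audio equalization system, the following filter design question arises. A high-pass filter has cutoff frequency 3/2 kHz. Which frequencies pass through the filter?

A high-pass filter passes all frequencies above the cutoff frequency 3/2 kHz and attenuates lower frequencies.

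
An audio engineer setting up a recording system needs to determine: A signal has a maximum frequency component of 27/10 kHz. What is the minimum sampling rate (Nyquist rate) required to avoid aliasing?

By the Nyquist-Shannon sampling theorem,
the minimum sampling rate (Nyquist rate) must be at least 2 * f_max.
Nyquist rate = 2 * 27/10 kHz = 27/5 kHz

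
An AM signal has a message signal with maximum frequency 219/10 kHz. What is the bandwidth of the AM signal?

In AM (double-sideband), the bandwidth is twice the message frequency.
BW = 2 * f_m = 2 * 219/10 kHz = 219/5 kHz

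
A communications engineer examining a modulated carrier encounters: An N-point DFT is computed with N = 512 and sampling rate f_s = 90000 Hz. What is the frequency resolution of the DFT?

DFT frequency resolution = f_s / N
= 90000 / 512 = 5625/32 Hz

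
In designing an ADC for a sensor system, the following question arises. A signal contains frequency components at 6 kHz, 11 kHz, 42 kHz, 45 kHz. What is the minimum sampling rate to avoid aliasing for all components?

The highest frequency component is f_max = 45 kHz.
Nyquist rate = 2 * f_max = 2 * 45 kHz = 90 kHz.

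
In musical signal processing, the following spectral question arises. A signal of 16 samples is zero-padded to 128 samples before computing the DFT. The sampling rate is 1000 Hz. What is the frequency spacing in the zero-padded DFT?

Original DFT: N = 16, resolution = f_s/N = 1000/16 = 125/2 Hz
Zero-padded DFT: N = 128, resolution = f_s/N = 1000/128 = 125/16 Hz
Zero-padding interpolates the spectrum (finer frequency grid)
but does NOT improve the true spectral resolution (ability to resolve close frequencies).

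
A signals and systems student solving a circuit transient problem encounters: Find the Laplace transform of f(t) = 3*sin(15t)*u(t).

Standard pair: sin(wt)*u(t) <-> w/(s^2+w^2)
With w = 15: L{3*sin(15t)*u(t)} = 45/(s^2+225)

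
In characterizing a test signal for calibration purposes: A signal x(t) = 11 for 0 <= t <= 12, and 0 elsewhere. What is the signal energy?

Energy = integral of |x(t)|^2 dt over the signal duration
= 11^2 * 12 = 121 * 12 = 1452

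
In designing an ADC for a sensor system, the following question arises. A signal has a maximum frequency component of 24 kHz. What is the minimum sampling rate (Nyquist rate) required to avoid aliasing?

By the Nyquist-Shannon sampling theorem,
the minimum sampling rate (Nyquist rate) must be at least 2 * f_max.
Nyquist rate = 2 * 24 kHz = 48 kHz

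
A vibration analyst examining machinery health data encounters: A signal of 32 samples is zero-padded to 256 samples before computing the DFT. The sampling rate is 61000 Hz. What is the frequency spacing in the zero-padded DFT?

Original DFT: N = 32, resolution = f_s/N = 61000/32 = 7625/4 Hz
Zero-padded DFT: N = 256, resolution = f_s/N = 61000/256 = 7625/32 Hz
Zero-padding interpolates the spectrum (finer frequency grid)
but does NOT improve the true spectral resolution (ability to resolve close frequencies).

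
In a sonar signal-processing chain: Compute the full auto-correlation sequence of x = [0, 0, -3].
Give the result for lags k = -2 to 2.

r_xx[k] = sum_m x[m]*x[m+k], indexed from 0, for k = -2 to 2:
  r_xx[-2] = x[2]*x[0] = 0
  r_xx[-1] = x[1]*x[0] + x[2]*x[1] = 0
  r_xx[0] = x[0]*x[0] + x[1]*x[1] + x[2]*x[2] = 9
  r_xx[1] = x[0]*x[1] + x[1]*x[2] = 0
  r_xx[2] = x[0]*x[2] = 0
r_xx = [0, 0, 9, 0, 0]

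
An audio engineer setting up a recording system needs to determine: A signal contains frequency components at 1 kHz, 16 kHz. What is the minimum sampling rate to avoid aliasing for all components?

The highest frequency component is f_max = 16 kHz.
Nyquist rate = 2 * f_max = 2 * 16 kHz = 32 kHz.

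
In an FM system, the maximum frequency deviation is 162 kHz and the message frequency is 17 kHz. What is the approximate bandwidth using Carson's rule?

Carson's rule: BW = 2*(delta_f + f_m)
= 2*(162 + 17) kHz = 358 kHz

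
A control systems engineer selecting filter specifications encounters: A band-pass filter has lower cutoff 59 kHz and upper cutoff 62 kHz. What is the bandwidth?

Bandwidth = f_high - f_low
= 62 kHz - 59 kHz = 3 kHz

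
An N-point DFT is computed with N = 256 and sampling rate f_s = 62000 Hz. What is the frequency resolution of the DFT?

DFT frequency resolution = f_s / N
= 62000 / 256 = 3875/16 Hz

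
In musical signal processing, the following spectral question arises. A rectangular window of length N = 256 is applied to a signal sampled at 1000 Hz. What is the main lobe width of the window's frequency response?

For a rectangular window of length N,
the main lobe width in frequency is 2*f_s/N.
= 2*1000/256 = 125/16 Hz
This determines the minimum frequency separation for resolving two sinusoids.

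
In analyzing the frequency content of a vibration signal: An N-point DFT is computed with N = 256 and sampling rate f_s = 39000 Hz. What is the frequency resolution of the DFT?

DFT frequency resolution = f_s / N
= 39000 / 256 = 4875/32 Hz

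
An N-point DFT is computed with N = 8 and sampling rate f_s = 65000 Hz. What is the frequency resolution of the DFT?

DFT frequency resolution = f_s / N
= 65000 / 8 = 8125 Hz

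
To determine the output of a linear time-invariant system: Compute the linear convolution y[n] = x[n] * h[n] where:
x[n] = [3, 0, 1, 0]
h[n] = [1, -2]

y[n] = sum_k x[k]*h[n-k]. Output length = len(x) + len(h) - 1 = 4 + 2 - 1 = 5.
y[0] = 3*1 = 3
y[1] = 0*1 + 3*-2 = -6
y[2] = 1*1 + 0*-2 = 1
y[3] = 0*1 + 1*-2 = -2
y[4] = 0*-2 = 0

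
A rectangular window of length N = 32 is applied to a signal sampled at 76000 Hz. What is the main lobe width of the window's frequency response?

For a rectangular window of length N,
the main lobe width in frequency is 2*f_s/N.
= 2*76000/32 = 4750 Hz
This determines the minimum frequency separation for resolving two sinusoids.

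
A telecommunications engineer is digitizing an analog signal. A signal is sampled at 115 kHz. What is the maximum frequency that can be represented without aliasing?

The maximum frequency that can be represented without aliasing
is the Nyquist frequency: f_max = f_s / 2 = 115 kHz / 2 = 115/2 kHz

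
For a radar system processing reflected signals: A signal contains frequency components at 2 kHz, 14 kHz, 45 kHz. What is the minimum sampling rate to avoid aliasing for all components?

The highest frequency component is f_max = 45 kHz.
Nyquist rate = 2 * f_max = 2 * 45 kHz = 90 kHz.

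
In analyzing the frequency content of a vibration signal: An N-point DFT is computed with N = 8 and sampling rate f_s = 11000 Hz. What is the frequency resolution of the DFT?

DFT frequency resolution = f_s / N
= 11000 / 8 = 1375 Hz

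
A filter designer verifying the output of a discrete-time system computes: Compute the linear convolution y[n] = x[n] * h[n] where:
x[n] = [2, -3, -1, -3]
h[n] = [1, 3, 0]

y[n] = sum_k x[k]*h[n-k]. Output length = len(x) + len(h) - 1 = 4 + 3 - 1 = 6.
y[0] = 2*1 = 2
y[1] = -3*1 + 2*3 = 3
y[2] = -1*1 + -3*3 + 2*0 = -10
y[3] = -3*1 + -1*3 + -3*0 = -6
y[4] = -3*3 + -1*0 = -9
y[5] = -3*0 = 0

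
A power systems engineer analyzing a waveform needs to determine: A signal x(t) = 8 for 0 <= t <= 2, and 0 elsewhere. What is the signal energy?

Energy = integral of |x(t)|^2 dt over the signal duration
= 8^2 * 2 = 64 * 2 = 128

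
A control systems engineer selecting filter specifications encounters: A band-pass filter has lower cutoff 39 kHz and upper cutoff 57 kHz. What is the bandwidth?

Bandwidth = f_high - f_low
= 57 kHz - 39 kHz = 18 kHz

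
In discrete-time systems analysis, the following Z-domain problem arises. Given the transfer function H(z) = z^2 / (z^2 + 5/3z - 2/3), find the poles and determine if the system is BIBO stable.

Poles are roots of the denominator: z^2 + 5/3z - 2/3 = 0.
Quadratic formula: z = [-(5/3) +/- sqrt((5/3)^2 - 4*(-2/3))] / 2
Discriminant = 25/9 + 8/3 = 49/9; sqrt = 7/3.
z = (-5/3 +/- 7/3) / 2 => z = 1/3 or z = -2.
|p1| = 2, |p2| = 1/3.
For BIBO stability, all poles must lie inside the unit circle (|p| < 1).
System is UNSTABLE since at least one |p| >= 1.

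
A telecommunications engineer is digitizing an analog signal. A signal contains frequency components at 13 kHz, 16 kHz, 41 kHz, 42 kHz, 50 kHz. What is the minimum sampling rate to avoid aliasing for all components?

The highest frequency component is f_max = 50 kHz.
Nyquist rate = 2 * f_max = 2 * 50 kHz = 100 kHz.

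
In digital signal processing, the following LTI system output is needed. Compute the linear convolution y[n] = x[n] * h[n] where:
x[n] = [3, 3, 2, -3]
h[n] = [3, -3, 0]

y[n] = sum_k x[k]*h[n-k]. Output length = len(x) + len(h) - 1 = 4 + 3 - 1 = 6.
y[0] = 3*3 = 9
y[1] = 3*3 + 3*-3 = 0
y[2] = 2*3 + 3*-3 + 3*0 = -3
y[3] = -3*3 + 2*-3 + 3*0 = -15
y[4] = -3*-3 + 2*0 = 9
y[5] = -3*0 = 0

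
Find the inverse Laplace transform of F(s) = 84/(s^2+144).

Standard pair: w/(s^2+w^2) <-> sin(wt)*u(t)
Recognize w^2 = 144, so w = 12; numerator 84 = 7*12.
f(t) = 7*sin(12t)*u(t)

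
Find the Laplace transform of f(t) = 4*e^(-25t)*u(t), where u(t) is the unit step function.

Standard Laplace transform pair:
e^(-at)*u(t) <-> 1/(s+a)
With a = 25: L{4*e^(-25t)*u(t)} = 4/(s+25), ROC: Re(s) > -25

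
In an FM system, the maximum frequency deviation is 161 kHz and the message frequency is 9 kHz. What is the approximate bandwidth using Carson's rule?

Carson's rule: BW = 2*(delta_f + f_m)
= 2*(161 + 9) kHz = 340 kHz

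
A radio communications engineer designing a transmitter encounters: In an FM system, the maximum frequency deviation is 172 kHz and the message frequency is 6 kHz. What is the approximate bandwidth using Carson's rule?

Carson's rule: BW = 2*(delta_f + f_m)
= 2*(172 + 6) kHz = 356 kHz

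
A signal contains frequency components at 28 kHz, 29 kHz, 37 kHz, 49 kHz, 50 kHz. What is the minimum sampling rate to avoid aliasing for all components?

The highest frequency component is f_max = 50 kHz.
Nyquist rate = 2 * f_max = 2 * 50 kHz = 100 kHz.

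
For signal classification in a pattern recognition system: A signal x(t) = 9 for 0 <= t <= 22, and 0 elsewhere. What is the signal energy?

Energy = integral of |x(t)|^2 dt over the signal duration
= 9^2 * 22 = 81 * 22 = 1782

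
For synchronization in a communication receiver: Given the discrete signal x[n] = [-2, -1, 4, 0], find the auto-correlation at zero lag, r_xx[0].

The auto-correlation at zero lag r_xx[0] equals the signal energy.
r_xx[0] = sum of x[n]^2 = (-2)^2 + (-1)^2 + 4^2 + 0^2
= 4 + 1 + 16 + 0 = 21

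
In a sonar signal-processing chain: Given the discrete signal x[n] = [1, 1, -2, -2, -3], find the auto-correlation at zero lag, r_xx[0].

The auto-correlation at zero lag r_xx[0] equals the signal energy.
r_xx[0] = sum of x[n]^2 = 1^2 + 1^2 + (-2)^2 + (-2)^2 + (-3)^2
= 1 + 1 + 4 + 4 + 9 = 19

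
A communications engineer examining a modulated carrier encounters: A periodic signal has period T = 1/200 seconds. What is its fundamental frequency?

The fundamental frequency is the reciprocal of the period.
f = 1/T = 1/(1/200) = 200 Hz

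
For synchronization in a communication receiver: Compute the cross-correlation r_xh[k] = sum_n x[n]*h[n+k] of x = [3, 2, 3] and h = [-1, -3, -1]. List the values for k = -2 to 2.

Both sequences indexed from 0 and zero outside their support.
Lags with overlap: k = -2 to 2.
  r_xh[-2] = x[2]*h[0] = -3
  r_xh[-1] = x[1]*h[0] + x[2]*h[1] = -11
  r_xh[0] = x[0]*h[0] + x[1]*h[1] + x[2]*h[2] = -12
  r_xh[1] = x[0]*h[1] + x[1]*h[2] = -11
  r_xh[2] = x[0]*h[2] = -3
r_xh = [-3, -11, -12, -11, -3] (for k = -2, ..., 2)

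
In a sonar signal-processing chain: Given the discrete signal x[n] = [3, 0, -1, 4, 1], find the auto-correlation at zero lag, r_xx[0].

The auto-correlation at zero lag r_xx[0] equals the signal energy.
r_xx[0] = sum of x[n]^2 = 3^2 + 0^2 + (-1)^2 + 4^2 + 1^2
= 9 + 0 + 1 + 16 + 1 = 27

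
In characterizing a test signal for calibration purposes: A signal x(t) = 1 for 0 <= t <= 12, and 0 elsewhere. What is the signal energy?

Energy = integral of |x(t)|^2 dt over the signal duration
= 1^2 * 12 = 1 * 12 = 12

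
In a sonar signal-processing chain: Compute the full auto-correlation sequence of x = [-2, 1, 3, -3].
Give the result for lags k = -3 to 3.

r_xx[k] = sum_m x[m]*x[m+k], indexed from 0, for k = -3 to 3:
  r_xx[-3] = x[3]*x[0] = 6
  r_xx[-2] = x[2]*x[0] + x[3]*x[1] = -9
  r_xx[-1] = x[1]*x[0] + x[2]*x[1] + x[3]*x[2] = -8
  r_xx[0] = x[0]*x[0] + x[1]*x[1] + x[2]*x[2] + x[3]*x[3] = 23
  r_xx[1] = x[0]*x[1] + x[1]*x[2] + x[2]*x[3] = -8
  r_xx[2] = x[0]*x[2] + x[1]*x[3] = -9
  r_xx[3] = x[0]*x[3] = 6
r_xx = [6, -9, -8, 23, -8, -9, 6]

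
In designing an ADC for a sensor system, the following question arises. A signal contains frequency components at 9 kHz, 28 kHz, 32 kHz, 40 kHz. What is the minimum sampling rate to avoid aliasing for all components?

The highest frequency component is f_max = 40 kHz.
Nyquist rate = 2 * f_max = 2 * 40 kHz = 80 kHz.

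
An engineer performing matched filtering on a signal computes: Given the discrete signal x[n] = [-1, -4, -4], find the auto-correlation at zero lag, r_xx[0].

The auto-correlation at zero lag r_xx[0] equals the signal energy.
r_xx[0] = sum of x[n]^2 = (-1)^2 + (-4)^2 + (-4)^2
= 1 + 16 + 16 = 33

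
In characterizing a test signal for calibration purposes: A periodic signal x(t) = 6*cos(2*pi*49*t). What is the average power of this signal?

Average power of A*cos(wt) is A^2/2.
P = 6^2 / 2 = 36/2 = 18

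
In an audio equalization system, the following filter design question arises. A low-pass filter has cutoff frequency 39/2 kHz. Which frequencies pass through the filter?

A low-pass filter passes all frequencies below the cutoff frequency 39/2 kHz and attenuates higher frequencies.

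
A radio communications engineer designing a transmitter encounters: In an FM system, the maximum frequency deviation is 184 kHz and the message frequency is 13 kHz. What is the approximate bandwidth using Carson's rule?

Carson's rule: BW = 2*(delta_f + f_m)
= 2*(184 + 13) kHz = 394 kHz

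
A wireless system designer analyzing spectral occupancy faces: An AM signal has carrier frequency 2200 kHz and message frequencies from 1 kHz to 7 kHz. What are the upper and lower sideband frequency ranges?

Upper sideband (USB) = fc + [fm_low, fm_high] = 2200 + [1, 7] = [2201, 2207] kHz
Lower sideband (LSB) = fc - [fm_high, fm_low] = 2200 - [7, 1] = [2193, 2199] kHz
Total occupied spectrum: 2193 kHz to 2207 kHz (plus carrier at 2200 kHz)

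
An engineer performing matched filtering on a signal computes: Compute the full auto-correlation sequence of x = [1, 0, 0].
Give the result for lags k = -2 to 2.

r_xx[k] = sum_m x[m]*x[m+k], indexed from 0, for k = -2 to 2:
  r_xx[-2] = x[2]*x[0] = 0
  r_xx[-1] = x[1]*x[0] + x[2]*x[1] = 0
  r_xx[0] = x[0]*x[0] + x[1]*x[1] + x[2]*x[2] = 1
  r_xx[1] = x[0]*x[1] + x[1]*x[2] = 0
  r_xx[2] = x[0]*x[2] = 0
r_xx = [0, 0, 1, 0, 0]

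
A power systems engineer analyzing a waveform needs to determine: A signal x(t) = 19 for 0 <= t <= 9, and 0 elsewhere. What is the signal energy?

Energy = integral of |x(t)|^2 dt over the signal duration
= 19^2 * 9 = 361 * 9 = 3249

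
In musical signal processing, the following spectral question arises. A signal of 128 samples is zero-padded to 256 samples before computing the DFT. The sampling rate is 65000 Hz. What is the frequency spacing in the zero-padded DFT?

Original DFT: N = 128, resolution = f_s/N = 65000/128 = 8125/16 Hz
Zero-padded DFT: N = 256, resolution = f_s/N = 65000/256 = 8125/32 Hz
Zero-padding interpolates the spectrum (finer frequency grid)
but does NOT improve the true spectral resolution (ability to resolve close frequencies).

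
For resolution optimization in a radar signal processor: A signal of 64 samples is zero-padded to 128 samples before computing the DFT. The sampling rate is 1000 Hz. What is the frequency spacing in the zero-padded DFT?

Original DFT: N = 64, resolution = f_s/N = 1000/64 = 125/8 Hz
Zero-padded DFT: N = 128, resolution = f_s/N = 1000/128 = 125/16 Hz
Zero-padding interpolates the spectrum (finer frequency grid)
but does NOT improve the true spectral resolution (ability to resolve close frequencies).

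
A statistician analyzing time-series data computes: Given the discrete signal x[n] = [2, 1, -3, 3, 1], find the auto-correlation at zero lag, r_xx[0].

The auto-correlation at zero lag r_xx[0] equals the signal energy.
r_xx[0] = sum of x[n]^2 = 2^2 + 1^2 + (-3)^2 + 3^2 + 1^2
= 4 + 1 + 9 + 9 + 1 = 24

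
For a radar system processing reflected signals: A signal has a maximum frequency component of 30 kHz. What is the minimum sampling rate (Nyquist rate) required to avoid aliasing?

By the Nyquist-Shannon sampling theorem,
the minimum sampling rate (Nyquist rate) must be at least 2 * f_max.
Nyquist rate = 2 * 30 kHz = 60 kHz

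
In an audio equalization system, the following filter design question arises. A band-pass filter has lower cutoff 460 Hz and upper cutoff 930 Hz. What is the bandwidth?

Bandwidth = f_high - f_low
= 930 Hz - 460 Hz = 470 Hz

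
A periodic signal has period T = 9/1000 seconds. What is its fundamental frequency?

The fundamental frequency is the reciprocal of the period.
f = 1/T = 1/(9/1000) = 1000/9 Hz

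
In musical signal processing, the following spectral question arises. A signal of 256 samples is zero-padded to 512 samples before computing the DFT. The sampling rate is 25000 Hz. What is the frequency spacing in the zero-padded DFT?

Original DFT: N = 256, resolution = f_s/N = 25000/256 = 3125/32 Hz
Zero-padded DFT: N = 512, resolution = f_s/N = 25000/512 = 3125/64 Hz
Zero-padding interpolates the spectrum (finer frequency grid)
but does NOT improve the true spectral resolution (ability to resolve close frequencies).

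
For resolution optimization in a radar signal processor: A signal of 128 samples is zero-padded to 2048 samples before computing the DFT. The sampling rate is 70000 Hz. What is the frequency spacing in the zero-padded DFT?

Original DFT: N = 128, resolution = f_s/N = 70000/128 = 4375/8 Hz
Zero-padded DFT: N = 2048, resolution = f_s/N = 70000/2048 = 4375/128 Hz
Zero-padding interpolates the spectrum (finer frequency grid)
but does NOT improve the true spectral resolution (ability to resolve close frequencies).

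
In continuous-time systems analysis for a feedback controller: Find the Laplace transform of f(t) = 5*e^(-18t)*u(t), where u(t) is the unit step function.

Standard Laplace transform pair:
e^(-at)*u(t) <-> 1/(s+a)
With a = 18: L{5*e^(-18t)*u(t)} = 5/(s+18), ROC: Re(s) > -18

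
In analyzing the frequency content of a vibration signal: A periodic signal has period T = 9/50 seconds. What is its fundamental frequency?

The fundamental frequency is the reciprocal of the period.
f = 1/T = 1/(9/50) = 50/9 Hz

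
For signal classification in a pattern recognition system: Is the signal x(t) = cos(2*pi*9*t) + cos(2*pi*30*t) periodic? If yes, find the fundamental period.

f1 = 9 Hz, f2 = 30 Hz
Period T1 = 1/9, T2 = 1/30
Ratio T1/T2 = 30/9, which is rational.
The signal is periodic with fundamental period T = 1/GCD(9,30) = 1/3 s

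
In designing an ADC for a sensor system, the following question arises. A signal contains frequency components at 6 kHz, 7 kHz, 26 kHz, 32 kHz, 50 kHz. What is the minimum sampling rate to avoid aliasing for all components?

The highest frequency component is f_max = 50 kHz.
Nyquist rate = 2 * f_max = 2 * 50 kHz = 100 kHz.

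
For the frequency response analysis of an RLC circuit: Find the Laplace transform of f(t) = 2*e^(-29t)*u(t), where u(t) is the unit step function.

Standard Laplace transform pair:
e^(-at)*u(t) <-> 1/(s+a)
With a = 29: L{2*e^(-29t)*u(t)} = 2/(s+29), ROC: Re(s) > -29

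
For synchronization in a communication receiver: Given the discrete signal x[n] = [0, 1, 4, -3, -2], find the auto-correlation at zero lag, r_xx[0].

The auto-correlation at zero lag r_xx[0] equals the signal energy.
r_xx[0] = sum of x[n]^2 = 0^2 + 1^2 + 4^2 + (-3)^2 + (-2)^2
= 0 + 1 + 16 + 9 + 4 = 30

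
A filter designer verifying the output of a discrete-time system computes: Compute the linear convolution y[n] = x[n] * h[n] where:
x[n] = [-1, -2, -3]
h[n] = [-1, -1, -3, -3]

y[n] = sum_k x[k]*h[n-k]. Output length = len(x) + len(h) - 1 = 3 + 4 - 1 = 6.
y[0] = -1*-1 = 1
y[1] = -2*-1 + -1*-1 = 3
y[2] = -3*-1 + -2*-1 + -1*-3 = 8
y[3] = -3*-1 + -2*-3 + -1*-3 = 12
y[4] = -3*-3 + -2*-3 = 15
y[5] = -3*-3 = 9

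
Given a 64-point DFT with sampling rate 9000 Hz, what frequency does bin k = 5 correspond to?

The frequency of DFT bin k is: f_k = k * f_s / N
f_5 = 5 * 9000 / 64 = 5625/8 Hz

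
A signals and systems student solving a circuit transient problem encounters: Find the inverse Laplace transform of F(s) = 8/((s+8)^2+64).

Standard pair: w/((s+a)^2+w^2) <-> e^(-at)*sin(wt)*u(t)
With a=8, w=8: f(t) = e^(-8t)*sin(8t)*u(t)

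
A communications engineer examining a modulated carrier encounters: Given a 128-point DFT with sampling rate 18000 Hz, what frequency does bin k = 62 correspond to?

The frequency of DFT bin k is: f_k = k * f_s / N
f_62 = 62 * 18000 / 128 = 34875/4 Hz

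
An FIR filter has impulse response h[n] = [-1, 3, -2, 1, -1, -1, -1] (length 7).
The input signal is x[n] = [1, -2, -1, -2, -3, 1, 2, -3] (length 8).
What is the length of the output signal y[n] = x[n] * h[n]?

For linear convolution, the output length is:
len(y) = len(x) + len(h) - 1 = 8 + 7 - 1 = 14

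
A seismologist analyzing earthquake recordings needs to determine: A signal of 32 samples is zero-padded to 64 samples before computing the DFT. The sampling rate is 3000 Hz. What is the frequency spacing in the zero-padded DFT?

Original DFT: N = 32, resolution = f_s/N = 3000/32 = 375/4 Hz
Zero-padded DFT: N = 64, resolution = f_s/N = 3000/64 = 375/8 Hz
Zero-padding interpolates the spectrum (finer frequency grid)
but does NOT improve the true spectral resolution (ability to resolve close frequencies).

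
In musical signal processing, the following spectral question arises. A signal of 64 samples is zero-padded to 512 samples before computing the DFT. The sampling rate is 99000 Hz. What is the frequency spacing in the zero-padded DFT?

Original DFT: N = 64, resolution = f_s/N = 99000/64 = 12375/8 Hz
Zero-padded DFT: N = 512, resolution = f_s/N = 99000/512 = 12375/64 Hz
Zero-padding interpolates the spectrum (finer frequency grid)
but does NOT improve the true spectral resolution (ability to resolve close frequencies).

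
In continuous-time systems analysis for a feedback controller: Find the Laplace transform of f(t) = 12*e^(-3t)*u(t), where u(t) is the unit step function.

Standard Laplace transform pair:
e^(-at)*u(t) <-> 1/(s+a)
With a = 3: L{12*e^(-3t)*u(t)} = 12/(s+3), ROC: Re(s) > -3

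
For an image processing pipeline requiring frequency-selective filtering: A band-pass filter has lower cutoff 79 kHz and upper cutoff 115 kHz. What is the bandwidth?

Bandwidth = f_high - f_low
= 115 kHz - 79 kHz = 36 kHz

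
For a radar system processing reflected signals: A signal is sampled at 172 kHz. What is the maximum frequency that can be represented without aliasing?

The maximum frequency that can be represented without aliasing
is the Nyquist frequency: f_max = f_s / 2 = 172 kHz / 2 = 86 kHz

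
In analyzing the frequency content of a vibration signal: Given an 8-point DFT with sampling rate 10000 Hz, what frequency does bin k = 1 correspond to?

The frequency of DFT bin k is: f_k = k * f_s / N
f_1 = 1 * 10000 / 8 = 1250 Hz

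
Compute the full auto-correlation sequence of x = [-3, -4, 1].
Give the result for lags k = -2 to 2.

r_xx[k] = sum_m x[m]*x[m+k], indexed from 0, for k = -2 to 2:
  r_xx[-2] = x[2]*x[0] = -3
  r_xx[-1] = x[1]*x[0] + x[2]*x[1] = 8
  r_xx[0] = x[0]*x[0] + x[1]*x[1] + x[2]*x[2] = 26
  r_xx[1] = x[0]*x[1] + x[1]*x[2] = 8
  r_xx[2] = x[0]*x[2] = -3
r_xx = [-3, 8, 26, 8, -3]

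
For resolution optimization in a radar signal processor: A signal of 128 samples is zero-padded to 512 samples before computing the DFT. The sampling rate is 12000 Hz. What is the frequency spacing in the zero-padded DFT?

Original DFT: N = 128, resolution = f_s/N = 12000/128 = 375/4 Hz
Zero-padded DFT: N = 512, resolution = f_s/N = 12000/512 = 375/16 Hz
Zero-padding interpolates the spectrum (finer frequency grid)
but does NOT improve the true spectral resolution (ability to resolve close frequencies).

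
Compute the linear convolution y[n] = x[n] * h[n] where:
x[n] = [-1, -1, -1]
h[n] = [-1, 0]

y[n] = sum_k x[k]*h[n-k]. Output length = len(x) + len(h) - 1 = 3 + 2 - 1 = 4.
y[0] = -1*-1 = 1
y[1] = -1*-1 + -1*0 = 1
y[2] = -1*-1 + -1*0 = 1
y[3] = -1*0 = 0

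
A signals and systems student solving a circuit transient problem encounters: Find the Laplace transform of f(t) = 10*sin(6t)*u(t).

Standard pair: sin(wt)*u(t) <-> w/(s^2+w^2)
With w = 6: L{10*sin(6t)*u(t)} = 60/(s^2+36)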